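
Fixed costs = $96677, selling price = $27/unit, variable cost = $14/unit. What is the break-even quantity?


Formula: BEQ = Fixed Costs / (Price - Variable Cost)
Contribution margin = $27 - $14 = $13/unit
BEQ = ceil($96677 / $13/unit) = ceil(7436.69) = 7437 units

7437 units


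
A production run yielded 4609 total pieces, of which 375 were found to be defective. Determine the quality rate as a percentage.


Formula: Quality Rate = Good Pieces / Total Pieces * 100
Good pieces = 4609 - 375 = 4234
QR = 4234 / 4609 * 100 = 91.9%

91.9%


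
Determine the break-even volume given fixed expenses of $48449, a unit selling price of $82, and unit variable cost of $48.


Formula: BEQ = Fixed Costs / (Price - Variable Cost)
Contribution margin = $82 - $48 = $34/unit
BEQ = ceil($48449 / $34/unit) = ceil(1424.97) = 1425 units

1425 units


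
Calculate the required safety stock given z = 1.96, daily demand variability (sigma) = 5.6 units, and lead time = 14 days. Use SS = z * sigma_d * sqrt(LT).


Formula: SS = z * sigma_d * sqrt(LT)
sqrt(LT) = sqrt(14) = 3.7417
SS = 1.96 * 5.6 * 3.7417
SS = 41.1 units

41.1 units


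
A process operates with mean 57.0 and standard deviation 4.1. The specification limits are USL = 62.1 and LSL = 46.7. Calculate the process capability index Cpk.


Cpu = (62.1 - 57.0) / (3 * 4.1) = 0.41
Cpl = (57.0 - 46.7) / (3 * 4.1) = 0.84
Cpk = min(0.41, 0.84) = 0.41

0.41


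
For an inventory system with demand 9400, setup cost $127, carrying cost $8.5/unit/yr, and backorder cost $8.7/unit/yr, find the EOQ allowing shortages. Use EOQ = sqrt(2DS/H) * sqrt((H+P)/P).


Formula: EOQ* = sqrt(2DS/H) * sqrt((H+P)/P)
Base EOQ = sqrt(2*9400*127/8.5) = 529.99 units
Correction = sqrt((8.5+8.7)/8.7) = 1.40606
EOQ* = 529.99 * 1.40606 = 745.2 units

745.2 units


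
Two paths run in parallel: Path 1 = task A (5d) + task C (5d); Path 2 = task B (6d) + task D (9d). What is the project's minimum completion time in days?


Path 1 = 5 + 5 = 10 days
Path 2 = 6 + 9 = 15 days
Duration = max(10, 15) = 15 days

15 days


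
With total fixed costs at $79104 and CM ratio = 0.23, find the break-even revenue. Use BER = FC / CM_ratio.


Formula: BER = Fixed Costs / Contribution Margin Ratio
BER = $79104 / 0.23
BER = $343930.43 (to the nearest cent)

$343930.43


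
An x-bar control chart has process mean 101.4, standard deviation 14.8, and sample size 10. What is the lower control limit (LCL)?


LCL = 101.4 - 3 * 14.8 / sqrt(10)

87.36


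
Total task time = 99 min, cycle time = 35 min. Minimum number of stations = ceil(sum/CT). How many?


Formula: N_min = ceil(Sum of Task Times / Cycle Time)
N_min = ceil(99 min / 35 min) = ceil(2.8286)
N_min = 3 stations

3


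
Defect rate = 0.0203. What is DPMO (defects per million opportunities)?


DPMO = defect_rate * 1000000 = 0.0203 * 1000000

20300


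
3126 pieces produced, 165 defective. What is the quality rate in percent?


Formula: Quality Rate = Good Pieces / Total Pieces * 100
Good pieces = 3126 - 165 = 2961
QR = 2961 / 3126 * 100 = 94.7%

94.7%


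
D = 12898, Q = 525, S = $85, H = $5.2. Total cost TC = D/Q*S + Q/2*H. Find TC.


TC = 12898/525 * 85 + 525/2 * 5.2

$3453.25


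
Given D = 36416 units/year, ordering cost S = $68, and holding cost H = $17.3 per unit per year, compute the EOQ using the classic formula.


Formula: EOQ = sqrt(2 * D * S / H)
Numerator: 2 * 36416 * 68 = 4952576
2DS/H = 4952576 / 17.3 = 286276.1
EOQ = sqrt(286276.1) = 535.0 units

535.0 units


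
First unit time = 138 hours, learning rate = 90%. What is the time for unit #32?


Formula: T_n = T_1 * (learning_rate)^(log2(n)) where learning_rate = rate/100
Doublings = log2(32) = 5
T_n = 138 * 0.9^5
T_n = 138 * 0.5905 = 81.5 hours

81.5 hours


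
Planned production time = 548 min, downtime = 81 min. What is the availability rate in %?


Formula: Availability = (Planned Time - Downtime) / Planned Time * 100
Uptime = 548 - 81 = 467 min
Availability = 467 / 548 * 100 = 85.2%

85.2%


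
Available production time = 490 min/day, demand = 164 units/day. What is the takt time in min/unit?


Formula: Takt Time = Available Production Time / Customer Demand
Takt = 490 min/day / 164 units/day
Takt = 2.99 min/unit

2.99 min/unit


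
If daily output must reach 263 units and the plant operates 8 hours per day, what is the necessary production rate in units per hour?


Formula: Production Rate = Daily Demand / Available Hours
Rate = 263 units/day / 8 hours/day
Rate = 32.9 units/hour

32.9 units/hour


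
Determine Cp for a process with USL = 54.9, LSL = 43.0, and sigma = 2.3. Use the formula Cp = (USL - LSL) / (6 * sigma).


Cp = (54.9 - 43.0) / (6 * 2.3)

0.86


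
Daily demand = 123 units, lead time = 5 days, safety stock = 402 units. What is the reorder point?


Formula: ROP = (Daily Demand * Lead Time) + Safety Stock
Demand during lead time = 123 * 5 = 615 units
ROP = 615 + 402 = 1017 units

1017 units


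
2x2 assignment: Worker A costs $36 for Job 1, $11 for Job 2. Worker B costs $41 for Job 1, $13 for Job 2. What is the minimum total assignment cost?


Option 1: A->1 + B->2 = $36 + $13 = $49
Option 2: A->2 + B->1 = $11 + $41 = $52
Min cost = min($49, $52) = $49

$49


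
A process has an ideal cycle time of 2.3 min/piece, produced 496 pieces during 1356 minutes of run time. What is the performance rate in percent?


Formula: Performance = (Ideal CT * Total Count) / Run Time * 100
Ideal output time = 2.3 * 496 = 1140.8 min
Performance = 1140.8 / 1356 * 100 = 84.1%

84.1%


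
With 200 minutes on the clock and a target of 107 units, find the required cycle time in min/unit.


Formula: CT = Available Time / Number of Units
CT = 200 min / 107 units
CT = 1.87 min/unit

1.87 min/unit


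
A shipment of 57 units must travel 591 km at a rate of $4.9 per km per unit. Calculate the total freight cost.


TC = dist * cost * units = 591 * 4.9 * 57 = $165066.30

$165066.30


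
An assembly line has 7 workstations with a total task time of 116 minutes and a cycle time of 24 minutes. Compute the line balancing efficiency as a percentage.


Formula: Efficiency = Sum of Task Times / (N_stations * CT) * 100
Total station capacity = 7 stations * 24 min = 168 min
Efficiency = 116 / 168 * 100 = 69.0%

69.0%


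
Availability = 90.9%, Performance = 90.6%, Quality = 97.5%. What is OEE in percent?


Formula: OEE = Availability * Performance * Quality / 10000
A * P = 90.9% * 90.6% / 100 = 82.36%
OEE = 82.36% * 97.5% / 100 = 80.3%

80.3%


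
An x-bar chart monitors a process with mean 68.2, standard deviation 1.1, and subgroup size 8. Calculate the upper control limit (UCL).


UCL = 68.2 + 3 * 1.1 / sqrt(8)

69.37


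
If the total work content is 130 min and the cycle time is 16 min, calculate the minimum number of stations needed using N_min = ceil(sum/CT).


Formula: N_min = ceil(Sum of Task Times / Cycle Time)
N_min = ceil(130 min / 16 min) = ceil(8.125)
N_min = 9 stations

9


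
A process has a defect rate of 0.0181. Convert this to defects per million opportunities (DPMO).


DPMO = defect_rate * 1000000 = 0.0181 * 1000000

18100


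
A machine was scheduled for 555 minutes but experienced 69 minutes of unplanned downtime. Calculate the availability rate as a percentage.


Formula: Availability = (Planned Time - Downtime) / Planned Time * 100
Uptime = 555 - 69 = 486 min
Availability = 486 / 555 * 100 = 87.6%

87.6%


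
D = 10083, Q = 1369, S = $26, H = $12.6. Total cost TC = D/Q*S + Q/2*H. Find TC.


TC = 10083/1369 * 26 + 1369/2 * 12.6

$8816.20


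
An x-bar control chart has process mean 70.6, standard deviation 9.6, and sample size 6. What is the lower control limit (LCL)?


LCL = 70.6 - 3 * 9.6 / sqrt(6)

58.84


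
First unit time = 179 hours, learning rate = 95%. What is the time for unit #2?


Formula: T_n = T_1 * (learning_rate)^(log2(n)) where learning_rate = rate/100
Doublings = log2(2) = 1
T_n = 179 * 0.95^1
T_n = 179 * 0.95 = 170.1 hours

170.1 hours


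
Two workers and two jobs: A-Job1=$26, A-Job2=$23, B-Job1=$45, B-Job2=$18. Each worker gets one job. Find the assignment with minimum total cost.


Option 1: A->1 + B->2 = $26 + $18 = $44
Option 2: A->2 + B->1 = $23 + $45 = $68
Min cost = min($44, $68) = $44

$44


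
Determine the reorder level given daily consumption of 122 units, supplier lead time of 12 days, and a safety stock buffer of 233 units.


Formula: ROP = (Daily Demand * Lead Time) + Safety Stock
Demand during lead time = 122 * 12 = 1464 units
ROP = 1464 + 233 = 1697 units

1697 units


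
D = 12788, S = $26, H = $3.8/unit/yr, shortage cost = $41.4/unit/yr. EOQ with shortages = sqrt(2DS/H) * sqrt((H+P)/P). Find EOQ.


Formula: EOQ* = sqrt(2DS/H) * sqrt((H+P)/P)
Base EOQ = sqrt(2*12788*26/3.8) = 418.32 units
Correction = sqrt((3.8+41.4)/41.4) = 1.04489
EOQ* = 418.32 * 1.04489 = 437.1 units

437.1 units


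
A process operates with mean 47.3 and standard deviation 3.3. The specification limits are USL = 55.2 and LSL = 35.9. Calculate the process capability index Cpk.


Cpu = (55.2 - 47.3) / (3 * 3.3) = 0.8
Cpl = (47.3 - 35.9) / (3 * 3.3) = 1.15
Cpk = min(0.8, 1.15) = 0.8

0.8


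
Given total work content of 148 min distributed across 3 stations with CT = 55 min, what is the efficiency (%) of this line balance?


Formula: Efficiency = Sum of Task Times / (N_stations * CT) * 100
Total station capacity = 3 stations * 55 min = 165 min
Efficiency = 148 / 165 * 100 = 89.7%

89.7%


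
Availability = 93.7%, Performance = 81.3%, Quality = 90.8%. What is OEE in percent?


Formula: OEE = Availability * Performance * Quality / 10000
A * P = 93.7% * 81.3% / 100 = 76.18%
OEE = 76.18% * 90.8% / 100 = 69.2%

69.2%


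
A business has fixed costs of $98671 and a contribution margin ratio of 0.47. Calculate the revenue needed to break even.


Formula: BER = Fixed Costs / Contribution Margin Ratio
BER = $98671 / 0.47
BER = $209938.30 (to the nearest cent)

$209938.30


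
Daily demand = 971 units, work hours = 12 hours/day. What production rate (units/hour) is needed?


Formula: Production Rate = Daily Demand / Available Hours
Rate = 971 units/day / 12 hours/day
Rate = 80.9 units/hour

80.9 units/hour


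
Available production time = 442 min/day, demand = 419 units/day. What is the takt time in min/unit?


Formula: Takt Time = Available Production Time / Customer Demand
Takt = 442 min/day / 419 units/day
Takt = 1.05 min/unit

1.05 min/unit


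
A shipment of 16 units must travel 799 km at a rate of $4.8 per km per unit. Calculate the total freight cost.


TC = dist * cost * units = 799 * 4.8 * 16 = $61363.20

$61363.20


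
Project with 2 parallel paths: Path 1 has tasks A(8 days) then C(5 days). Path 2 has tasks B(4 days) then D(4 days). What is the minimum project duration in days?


Path 1 = 8 + 5 = 13 days
Path 2 = 4 + 4 = 8 days
Duration = max(13, 8) = 13 days

13 days


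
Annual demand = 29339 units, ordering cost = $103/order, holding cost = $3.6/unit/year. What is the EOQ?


Formula: EOQ = sqrt(2 * D * S / H)
Numerator: 2 * 29339 * 103 = 6043834
2DS/H = 6043834 / 3.6 = 1678842.8
EOQ = sqrt(1678842.8) = 1295.7 units

1295.7 units


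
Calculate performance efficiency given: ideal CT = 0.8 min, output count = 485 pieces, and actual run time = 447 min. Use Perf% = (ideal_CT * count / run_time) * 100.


Formula: Performance = (Ideal CT * Total Count) / Run Time * 100
Ideal output time = 0.8 * 485 = 388.0 min
Performance = 388.0 / 447 * 100 = 86.8%

86.8%


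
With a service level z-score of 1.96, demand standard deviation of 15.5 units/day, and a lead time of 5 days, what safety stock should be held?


Formula: SS = z * sigma_d * sqrt(LT)
sqrt(LT) = sqrt(5) = 2.2361
SS = 1.96 * 15.5 * 2.2361
SS = 67.9 units

67.9 units


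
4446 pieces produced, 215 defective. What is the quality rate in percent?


Formula: Quality Rate = Good Pieces / Total Pieces * 100
Good pieces = 4446 - 215 = 4231
QR = 4231 / 4446 * 100 = 95.2%

95.2%


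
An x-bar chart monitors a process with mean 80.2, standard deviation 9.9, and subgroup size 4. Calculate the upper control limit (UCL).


UCL = 80.2 + 3 * 9.9 / sqrt(4)

95.05


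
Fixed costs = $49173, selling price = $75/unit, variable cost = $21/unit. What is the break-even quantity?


Formula: BEQ = Fixed Costs / (Price - Variable Cost)
Contribution margin = $75 - $21 = $54/unit
BEQ = ceil($49173 / $54/unit) = ceil(910.61) = 911 units

911 units


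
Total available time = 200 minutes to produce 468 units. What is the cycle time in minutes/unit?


Formula: CT = Available Time / Number of Units
CT = 200 min / 468 units
CT = 0.43 min/unit

0.43 min/unit


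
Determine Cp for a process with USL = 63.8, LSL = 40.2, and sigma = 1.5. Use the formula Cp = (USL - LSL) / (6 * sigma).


Cp = (63.8 - 40.2) / (6 * 1.5)

2.62


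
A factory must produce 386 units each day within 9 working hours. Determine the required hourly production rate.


Formula: Production Rate = Daily Demand / Available Hours
Rate = 386 units/day / 9 hours/day
Rate = 42.9 units/hour

42.9 units/hour


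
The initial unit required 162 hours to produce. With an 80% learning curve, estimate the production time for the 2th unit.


Formula: T_n = T_1 * (learning_rate)^(log2(n)) where learning_rate = rate/100
Doublings = log2(2) = 1
T_n = 162 * 0.8^1
T_n = 162 * 0.8 = 129.6 hours

129.6 hours


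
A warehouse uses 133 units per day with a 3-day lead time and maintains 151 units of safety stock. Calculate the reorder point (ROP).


Formula: ROP = (Daily Demand * Lead Time) + Safety Stock
Demand during lead time = 133 * 3 = 399 units
ROP = 399 + 151 = 550 units

550 units


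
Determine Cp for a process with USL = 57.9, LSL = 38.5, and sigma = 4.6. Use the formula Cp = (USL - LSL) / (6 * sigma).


Cp = (57.9 - 38.5) / (6 * 4.6)

0.7


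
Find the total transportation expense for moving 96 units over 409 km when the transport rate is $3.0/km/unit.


TC = dist * cost * units = 409 * 3.0 * 96 = $117792.00

$117792.00


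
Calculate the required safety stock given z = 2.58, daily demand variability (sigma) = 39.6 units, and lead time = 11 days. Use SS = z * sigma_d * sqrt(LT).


Formula: SS = z * sigma_d * sqrt(LT)
sqrt(LT) = sqrt(11) = 3.3166
SS = 2.58 * 39.6 * 3.3166
SS = 338.9 units

338.9 units


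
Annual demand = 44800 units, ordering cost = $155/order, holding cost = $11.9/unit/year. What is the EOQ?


Formula: EOQ = sqrt(2 * D * S / H)
Numerator: 2 * 44800 * 155 = 13888000
2DS/H = 13888000 / 11.9 = 1167058.8
EOQ = sqrt(1167058.8) = 1080.3 units

1080.3 units


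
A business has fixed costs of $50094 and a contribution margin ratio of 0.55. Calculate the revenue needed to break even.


Formula: BER = Fixed Costs / Contribution Margin Ratio
BER = $50094 / 0.55
BER = $91080.00 (to the nearest cent)

$91080.00


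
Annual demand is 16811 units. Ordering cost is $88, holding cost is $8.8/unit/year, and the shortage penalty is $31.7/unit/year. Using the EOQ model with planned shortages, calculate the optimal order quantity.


Formula: EOQ* = sqrt(2DS/H) * sqrt((H+P)/P)
Base EOQ = sqrt(2*16811*88/8.8) = 579.84 units
Correction = sqrt((8.8+31.7)/31.7) = 1.13031
EOQ* = 579.84 * 1.13031 = 655.4 units

655.4 units


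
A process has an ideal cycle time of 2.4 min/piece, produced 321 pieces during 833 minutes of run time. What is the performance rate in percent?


Formula: Performance = (Ideal CT * Total Count) / Run Time * 100
Ideal output time = 2.4 * 321 = 770.4 min
Performance = 770.4 / 833 * 100 = 92.5%

92.5%


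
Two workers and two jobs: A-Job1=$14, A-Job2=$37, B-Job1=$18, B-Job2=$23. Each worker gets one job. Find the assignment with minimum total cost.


Option 1: A->1 + B->2 = $14 + $23 = $37
Option 2: A->2 + B->1 = $37 + $18 = $55
Min cost = min($37, $55) = $37

$37


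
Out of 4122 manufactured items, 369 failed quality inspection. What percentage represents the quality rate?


Formula: Quality Rate = Good Pieces / Total Pieces * 100
Good pieces = 4122 - 369 = 3753
QR = 3753 / 4122 * 100 = 91.0%

91.0%


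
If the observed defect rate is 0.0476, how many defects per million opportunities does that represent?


DPMO = defect_rate * 1000000 = 0.0476 * 1000000

47600


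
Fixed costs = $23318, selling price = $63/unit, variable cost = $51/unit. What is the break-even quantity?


Formula: BEQ = Fixed Costs / (Price - Variable Cost)
Contribution margin = $63 - $51 = $12/unit
BEQ = ceil($23318 / $12/unit) = ceil(1943.17) = 1944 units

1944 units


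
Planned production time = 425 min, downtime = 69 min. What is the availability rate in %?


Formula: Availability = (Planned Time - Downtime) / Planned Time * 100
Uptime = 425 - 69 = 356 min
Availability = 356 / 425 * 100 = 83.8%

83.8%


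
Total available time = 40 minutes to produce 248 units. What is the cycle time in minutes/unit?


Formula: CT = Available Time / Number of Units
CT = 40 min / 248 units
CT = 0.16 min/unit

0.16 min/unit


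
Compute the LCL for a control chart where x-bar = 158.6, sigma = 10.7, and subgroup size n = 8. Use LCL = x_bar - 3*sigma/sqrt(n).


LCL = 158.6 - 3 * 10.7 / sqrt(8)

147.25


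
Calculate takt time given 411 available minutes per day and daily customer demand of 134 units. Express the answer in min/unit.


Formula: Takt Time = Available Production Time / Customer Demand
Takt = 411 min/day / 134 units/day
Takt = 3.07 min/unit

3.07 min/unit


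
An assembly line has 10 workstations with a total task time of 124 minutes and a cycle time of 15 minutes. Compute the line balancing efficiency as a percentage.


Formula: Efficiency = Sum of Task Times / (N_stations * CT) * 100
Total station capacity = 10 stations * 15 min = 150 min
Efficiency = 124 / 150 * 100 = 82.7%

82.7%


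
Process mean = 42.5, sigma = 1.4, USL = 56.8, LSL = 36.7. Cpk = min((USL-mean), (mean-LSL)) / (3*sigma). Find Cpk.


Cpu = (56.8 - 42.5) / (3 * 1.4) = 3.4
Cpl = (42.5 - 36.7) / (3 * 1.4) = 1.38
Cpk = min(3.4, 1.38) = 1.38

1.38


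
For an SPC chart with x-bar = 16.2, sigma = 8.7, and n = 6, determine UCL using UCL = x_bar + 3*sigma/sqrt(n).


UCL = 16.2 + 3 * 8.7 / sqrt(6)

26.86


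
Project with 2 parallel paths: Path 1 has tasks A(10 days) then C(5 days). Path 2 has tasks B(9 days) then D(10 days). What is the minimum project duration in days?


Path 1 = 10 + 5 = 15 days
Path 2 = 9 + 10 = 19 days
Duration = max(15, 19) = 19 days

19 days


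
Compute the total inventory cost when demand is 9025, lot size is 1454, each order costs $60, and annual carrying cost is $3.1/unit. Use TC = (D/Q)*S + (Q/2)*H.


TC = 9025/1454 * 60 + 1454/2 * 3.1

$2626.12


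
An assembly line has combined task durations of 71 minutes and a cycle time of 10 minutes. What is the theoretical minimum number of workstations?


Formula: N_min = ceil(Sum of Task Times / Cycle Time)
N_min = ceil(71 min / 10 min) = ceil(7.1)
N_min = 8 stations

8


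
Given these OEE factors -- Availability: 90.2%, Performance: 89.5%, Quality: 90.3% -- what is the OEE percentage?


Formula: OEE = Availability * Performance * Quality / 10000
A * P = 90.2% * 89.5% / 100 = 80.73%
OEE = 80.73% * 90.3% / 100 = 72.9%

72.9%


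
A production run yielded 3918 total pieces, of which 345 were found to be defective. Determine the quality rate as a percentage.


Formula: Quality Rate = Good Pieces / Total Pieces * 100
Good pieces = 3918 - 345 = 3573
QR = 3573 / 3918 * 100 = 91.2%

91.2%


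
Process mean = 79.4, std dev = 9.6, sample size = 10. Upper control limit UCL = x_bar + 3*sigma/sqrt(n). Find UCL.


UCL = 79.4 + 3 * 9.6 / sqrt(10)

88.51


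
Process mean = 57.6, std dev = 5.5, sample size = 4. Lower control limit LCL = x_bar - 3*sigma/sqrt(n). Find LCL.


LCL = 57.6 - 3 * 5.5 / sqrt(4)

49.35


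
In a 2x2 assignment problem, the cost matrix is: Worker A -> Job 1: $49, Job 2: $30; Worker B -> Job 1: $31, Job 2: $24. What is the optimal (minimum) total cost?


Option 1: A->1 + B->2 = $49 + $24 = $73
Option 2: A->2 + B->1 = $30 + $31 = $61
Min cost = min($73, $61) = $61

$61


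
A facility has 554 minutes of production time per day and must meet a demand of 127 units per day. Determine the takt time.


Formula: Takt Time = Available Production Time / Customer Demand
Takt = 554 min/day / 127 units/day
Takt = 4.36 min/unit

4.36 min/unit


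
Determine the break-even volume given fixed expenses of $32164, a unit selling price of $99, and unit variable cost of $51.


Formula: BEQ = Fixed Costs / (Price - Variable Cost)
Contribution margin = $99 - $51 = $48/unit
BEQ = ceil($32164 / $48/unit) = ceil(670.08) = 671 units

671 units


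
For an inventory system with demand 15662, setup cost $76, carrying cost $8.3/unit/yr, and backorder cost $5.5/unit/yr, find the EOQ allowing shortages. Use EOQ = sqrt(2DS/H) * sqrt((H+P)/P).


Formula: EOQ* = sqrt(2DS/H) * sqrt((H+P)/P)
Base EOQ = sqrt(2*15662*76/8.3) = 535.56 units
Correction = sqrt((8.3+5.5)/5.5) = 1.58401
EOQ* = 535.56 * 1.58401 = 848.3 units

848.3 units


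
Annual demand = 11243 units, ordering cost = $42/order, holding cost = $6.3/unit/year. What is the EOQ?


Formula: EOQ = sqrt(2 * D * S / H)
Numerator: 2 * 11243 * 42 = 944412
2DS/H = 944412 / 6.3 = 149906.7
EOQ = sqrt(149906.7) = 387.2 units

387.2 units


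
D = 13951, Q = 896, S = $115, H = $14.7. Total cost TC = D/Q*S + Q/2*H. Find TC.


TC = 13951/896 * 115 + 896/2 * 14.7

$8376.19


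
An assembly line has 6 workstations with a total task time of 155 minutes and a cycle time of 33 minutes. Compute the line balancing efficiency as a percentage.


Formula: Efficiency = Sum of Task Times / (N_stations * CT) * 100
Total station capacity = 6 stations * 33 min = 198 min
Efficiency = 155 / 198 * 100 = 78.3%

78.3%


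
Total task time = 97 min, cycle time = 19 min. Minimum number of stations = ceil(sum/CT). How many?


Formula: N_min = ceil(Sum of Task Times / Cycle Time)
N_min = ceil(97 min / 19 min) = ceil(5.1053)
N_min = 6 stations

6


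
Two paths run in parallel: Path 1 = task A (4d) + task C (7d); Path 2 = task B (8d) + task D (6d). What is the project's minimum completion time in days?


Path 1 = 4 + 7 = 11 days
Path 2 = 8 + 6 = 14 days
Duration = max(11, 14) = 14 days

14 days


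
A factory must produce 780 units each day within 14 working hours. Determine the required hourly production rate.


Formula: Production Rate = Daily Demand / Available Hours
Rate = 780 units/day / 14 hours/day
Rate = 55.7 units/hour

55.7 units/hour


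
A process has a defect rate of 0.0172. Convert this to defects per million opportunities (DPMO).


DPMO = defect_rate * 1000000 = 0.0172 * 1000000

17200


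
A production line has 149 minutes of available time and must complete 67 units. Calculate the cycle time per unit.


Formula: CT = Available Time / Number of Units
CT = 149 min / 67 units
CT = 2.22 min/unit

2.22 min/unit


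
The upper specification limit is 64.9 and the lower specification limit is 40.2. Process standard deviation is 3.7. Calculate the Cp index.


Cp = (64.9 - 40.2) / (6 * 3.7)

1.11


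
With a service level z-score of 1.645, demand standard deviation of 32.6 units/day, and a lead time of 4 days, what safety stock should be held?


Formula: SS = z * sigma_d * sqrt(LT)
sqrt(LT) = sqrt(4) = 2.0
SS = 1.645 * 32.6 * 2.0
SS = 107.3 units

107.3 units


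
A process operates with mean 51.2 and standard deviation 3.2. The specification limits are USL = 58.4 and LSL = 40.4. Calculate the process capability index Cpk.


Cpu = (58.4 - 51.2) / (3 * 3.2) = 0.75
Cpl = (51.2 - 40.4) / (3 * 3.2) = 1.13
Cpk = min(0.75, 1.13) = 0.75

0.75


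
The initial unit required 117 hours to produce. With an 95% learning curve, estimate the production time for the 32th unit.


Formula: T_n = T_1 * (learning_rate)^(log2(n)) where learning_rate = rate/100
Doublings = log2(32) = 5
T_n = 117 * 0.95^5
T_n = 117 * 0.7738 = 90.5 hours

90.5 hours


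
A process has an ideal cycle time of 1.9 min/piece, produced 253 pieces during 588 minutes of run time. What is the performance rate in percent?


Formula: Performance = (Ideal CT * Total Count) / Run Time * 100
Ideal output time = 1.9 * 253 = 480.7 min
Performance = 480.7 / 588 * 100 = 81.8%

81.8%


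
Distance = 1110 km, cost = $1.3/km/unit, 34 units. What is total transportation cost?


TC = dist * cost * units = 1110 * 1.3 * 34 = $49062.00

$49062.00


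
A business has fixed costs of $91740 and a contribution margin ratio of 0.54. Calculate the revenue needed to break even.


Formula: BER = Fixed Costs / Contribution Margin Ratio
BER = $91740 / 0.54
BER = $169888.89 (to the nearest cent)

$169888.89


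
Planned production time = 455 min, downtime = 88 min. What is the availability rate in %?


Formula: Availability = (Planned Time - Downtime) / Planned Time * 100
Uptime = 455 - 88 = 367 min
Availability = 367 / 455 * 100 = 80.7%

80.7%


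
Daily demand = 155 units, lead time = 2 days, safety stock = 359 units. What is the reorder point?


Formula: ROP = (Daily Demand * Lead Time) + Safety Stock
Demand during lead time = 155 * 2 = 310 units
ROP = 310 + 359 = 669 units

669 units


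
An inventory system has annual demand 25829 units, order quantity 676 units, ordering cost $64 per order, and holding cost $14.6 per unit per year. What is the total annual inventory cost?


TC = 25829/676 * 64 + 676/2 * 14.6

$7380.15


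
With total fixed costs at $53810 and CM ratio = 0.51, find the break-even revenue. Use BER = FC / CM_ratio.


Formula: BER = Fixed Costs / Contribution Margin Ratio
BER = $53810 / 0.51
BER = $105509.80 (to the nearest cent)

$105509.80


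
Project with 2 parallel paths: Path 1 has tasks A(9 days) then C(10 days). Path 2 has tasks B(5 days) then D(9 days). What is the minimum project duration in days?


Path 1 = 9 + 10 = 19 days
Path 2 = 5 + 9 = 14 days
Duration = max(19, 14) = 19 days

19 days


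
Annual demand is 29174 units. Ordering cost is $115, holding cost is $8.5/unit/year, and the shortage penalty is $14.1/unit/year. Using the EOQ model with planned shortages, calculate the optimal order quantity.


Formula: EOQ* = sqrt(2DS/H) * sqrt((H+P)/P)
Base EOQ = sqrt(2*29174*115/8.5) = 888.49 units
Correction = sqrt((8.5+14.1)/14.1) = 1.26603
EOQ* = 888.49 * 1.26603 = 1124.9 units

1124.9 units


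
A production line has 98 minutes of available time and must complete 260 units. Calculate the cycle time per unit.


Formula: CT = Available Time / Number of Units
CT = 98 min / 260 units
CT = 0.38 min/unit

0.38 min/unit


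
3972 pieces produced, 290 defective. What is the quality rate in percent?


Formula: Quality Rate = Good Pieces / Total Pieces * 100
Good pieces = 3972 - 290 = 3682
QR = 3682 / 3972 * 100 = 92.7%

92.7%


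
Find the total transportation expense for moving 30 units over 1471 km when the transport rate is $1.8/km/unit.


TC = dist * cost * units = 1471 * 1.8 * 30 = $79434.00

$79434.00


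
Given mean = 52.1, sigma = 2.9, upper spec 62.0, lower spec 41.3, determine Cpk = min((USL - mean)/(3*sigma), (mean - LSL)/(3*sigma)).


Cpu = (62.0 - 52.1) / (3 * 2.9) = 1.14
Cpl = (52.1 - 41.3) / (3 * 2.9) = 1.24
Cpk = min(1.14, 1.24) = 1.14

1.14


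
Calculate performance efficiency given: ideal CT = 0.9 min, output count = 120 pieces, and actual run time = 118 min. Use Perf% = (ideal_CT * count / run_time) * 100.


Formula: Performance = (Ideal CT * Total Count) / Run Time * 100
Ideal output time = 0.9 * 120 = 108.0 min
Performance = 108.0 / 118 * 100 = 91.5%

91.5%


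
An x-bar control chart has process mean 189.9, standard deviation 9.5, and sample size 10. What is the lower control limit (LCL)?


LCL = 189.9 - 3 * 9.5 / sqrt(10)

180.89


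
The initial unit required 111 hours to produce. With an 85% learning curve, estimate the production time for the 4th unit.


Formula: T_n = T_1 * (learning_rate)^(log2(n)) where learning_rate = rate/100
Doublings = log2(4) = 2
T_n = 111 * 0.85^2
T_n = 111 * 0.7225 = 80.2 hours

80.2 hours


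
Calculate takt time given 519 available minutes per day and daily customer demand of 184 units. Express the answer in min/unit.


Formula: Takt Time = Available Production Time / Customer Demand
Takt = 519 min/day / 184 units/day
Takt = 2.82 min/unit

2.82 min/unit


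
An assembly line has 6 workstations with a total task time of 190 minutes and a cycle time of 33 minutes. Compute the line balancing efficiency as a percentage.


Formula: Efficiency = Sum of Task Times / (N_stations * CT) * 100
Total station capacity = 6 stations * 33 min = 198 min
Efficiency = 190 / 198 * 100 = 96.0%

96.0%


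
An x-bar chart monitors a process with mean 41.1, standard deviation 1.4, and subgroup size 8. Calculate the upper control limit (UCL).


UCL = 41.1 + 3 * 1.4 / sqrt(8)

42.58


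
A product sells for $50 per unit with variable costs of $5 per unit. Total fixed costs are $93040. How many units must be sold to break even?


Formula: BEQ = Fixed Costs / (Price - Variable Cost)
Contribution margin = $50 - $5 = $45/unit
BEQ = ceil($93040 / $45/unit) = ceil(2067.56) = 2068 units

2068 units


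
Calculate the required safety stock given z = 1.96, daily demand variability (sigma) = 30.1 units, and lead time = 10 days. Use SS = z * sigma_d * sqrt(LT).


Formula: SS = z * sigma_d * sqrt(LT)
sqrt(LT) = sqrt(10) = 3.1623
SS = 1.96 * 30.1 * 3.1623
SS = 186.6 units

186.6 units


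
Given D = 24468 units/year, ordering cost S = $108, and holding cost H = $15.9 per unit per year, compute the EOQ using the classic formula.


Formula: EOQ = sqrt(2 * D * S / H)
Numerator: 2 * 24468 * 108 = 5285088
2DS/H = 5285088 / 15.9 = 332395.5
EOQ = sqrt(332395.5) = 576.5 units

576.5 units


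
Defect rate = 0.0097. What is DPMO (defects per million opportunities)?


DPMO = defect_rate * 1000000 = 0.0097 * 1000000

9700


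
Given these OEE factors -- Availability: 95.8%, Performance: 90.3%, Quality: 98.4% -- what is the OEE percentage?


Formula: OEE = Availability * Performance * Quality / 10000
A * P = 95.8% * 90.3% / 100 = 86.51%
OEE = 86.51% * 98.4% / 100 = 85.1%

85.1%


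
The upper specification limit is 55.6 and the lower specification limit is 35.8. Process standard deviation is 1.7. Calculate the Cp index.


Cp = (55.6 - 35.8) / (6 * 1.7)

1.94


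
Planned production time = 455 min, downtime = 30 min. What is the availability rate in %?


Formula: Availability = (Planned Time - Downtime) / Planned Time * 100
Uptime = 455 - 30 = 425 min
Availability = 425 / 455 * 100 = 93.4%

93.4%


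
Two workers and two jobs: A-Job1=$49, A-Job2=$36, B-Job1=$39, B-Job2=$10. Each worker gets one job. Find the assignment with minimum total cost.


Option 1: A->1 + B->2 = $49 + $10 = $59
Option 2: A->2 + B->1 = $36 + $39 = $75
Min cost = min($59, $75) = $59

$59


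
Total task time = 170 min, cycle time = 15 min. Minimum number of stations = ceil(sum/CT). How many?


Formula: N_min = ceil(Sum of Task Times / Cycle Time)
N_min = ceil(170 min / 15 min) = ceil(11.3333)
N_min = 12 stations

12


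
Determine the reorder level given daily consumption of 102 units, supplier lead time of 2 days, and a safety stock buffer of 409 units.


Formula: ROP = (Daily Demand * Lead Time) + Safety Stock
Demand during lead time = 102 * 2 = 204 units
ROP = 204 + 409 = 613 units

613 units


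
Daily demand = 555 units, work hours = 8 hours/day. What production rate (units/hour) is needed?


Formula: Production Rate = Daily Demand / Available Hours
Rate = 555 units/day / 8 hours/day
Rate = 69.4 units/hour

69.4 units/hour


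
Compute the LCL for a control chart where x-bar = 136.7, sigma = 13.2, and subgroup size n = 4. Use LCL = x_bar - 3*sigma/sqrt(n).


LCL = 136.7 - 3 * 13.2 / sqrt(4)

116.9


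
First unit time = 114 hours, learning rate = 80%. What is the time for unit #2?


Formula: T_n = T_1 * (learning_rate)^(log2(n)) where learning_rate = rate/100
Doublings = log2(2) = 1
T_n = 114 * 0.8^1
T_n = 114 * 0.8 = 91.2 hours

91.2 hours


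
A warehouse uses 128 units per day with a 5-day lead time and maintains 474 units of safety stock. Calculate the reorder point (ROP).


Formula: ROP = (Daily Demand * Lead Time) + Safety Stock
Demand during lead time = 128 * 5 = 640 units
ROP = 640 + 474 = 1114 units

1114 units


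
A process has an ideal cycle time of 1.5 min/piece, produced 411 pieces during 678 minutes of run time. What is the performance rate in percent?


Formula: Performance = (Ideal CT * Total Count) / Run Time * 100
Ideal output time = 1.5 * 411 = 616.5 min
Performance = 616.5 / 678 * 100 = 90.9%

90.9%


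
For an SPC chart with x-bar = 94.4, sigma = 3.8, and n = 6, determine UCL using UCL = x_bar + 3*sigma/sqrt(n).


UCL = 94.4 + 3 * 3.8 / sqrt(6)

99.05


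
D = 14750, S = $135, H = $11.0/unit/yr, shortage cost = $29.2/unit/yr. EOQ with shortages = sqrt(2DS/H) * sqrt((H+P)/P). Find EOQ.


Formula: EOQ* = sqrt(2DS/H) * sqrt((H+P)/P)
Base EOQ = sqrt(2*14750*135/11.0) = 601.7 units
Correction = sqrt((11.0+29.2)/29.2) = 1.17333
EOQ* = 601.7 * 1.17333 = 706.0 units

706.0 units


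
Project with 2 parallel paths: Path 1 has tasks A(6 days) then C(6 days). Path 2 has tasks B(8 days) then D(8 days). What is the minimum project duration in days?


Path 1 = 6 + 6 = 12 days
Path 2 = 8 + 8 = 16 days
Duration = max(12, 16) = 16 days

16 days


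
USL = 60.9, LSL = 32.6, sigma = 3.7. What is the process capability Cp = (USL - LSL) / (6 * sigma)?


Cp = (60.9 - 32.6) / (6 * 3.7)

1.27


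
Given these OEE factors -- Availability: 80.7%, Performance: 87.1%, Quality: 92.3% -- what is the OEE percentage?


Formula: OEE = Availability * Performance * Quality / 10000
A * P = 80.7% * 87.1% / 100 = 70.29%
OEE = 70.29% * 92.3% / 100 = 64.9%

64.9%


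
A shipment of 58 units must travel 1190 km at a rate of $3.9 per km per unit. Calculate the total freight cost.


TC = dist * cost * units = 1190 * 3.9 * 58 = $269178.00

$269178.00


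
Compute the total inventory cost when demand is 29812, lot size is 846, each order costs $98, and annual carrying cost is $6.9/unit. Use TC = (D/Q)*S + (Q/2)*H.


TC = 29812/846 * 98 + 846/2 * 6.9

$6372.10


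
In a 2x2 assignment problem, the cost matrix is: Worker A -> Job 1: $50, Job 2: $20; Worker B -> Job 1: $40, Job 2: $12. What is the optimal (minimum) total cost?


Option 1: A->1 + B->2 = $50 + $12 = $62
Option 2: A->2 + B->1 = $20 + $40 = $60
Min cost = min($62, $60) = $60

$60


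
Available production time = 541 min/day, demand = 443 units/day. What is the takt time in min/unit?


Formula: Takt Time = Available Production Time / Customer Demand
Takt = 541 min/day / 443 units/day
Takt = 1.22 min/unit

1.22 min/unit


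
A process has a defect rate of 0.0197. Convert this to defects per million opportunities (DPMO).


DPMO = defect_rate * 1000000 = 0.0197 * 1000000

19700


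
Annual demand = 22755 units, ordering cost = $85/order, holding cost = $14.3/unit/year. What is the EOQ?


Formula: EOQ = sqrt(2 * D * S / H)
Numerator: 2 * 22755 * 85 = 3868350
2DS/H = 3868350 / 14.3 = 270514.0
EOQ = sqrt(270514.0) = 520.1 units

520.1 units


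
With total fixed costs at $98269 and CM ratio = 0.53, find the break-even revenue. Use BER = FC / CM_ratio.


Formula: BER = Fixed Costs / Contribution Margin Ratio
BER = $98269 / 0.53
BER = $185413.21 (to the nearest cent)

$185413.21


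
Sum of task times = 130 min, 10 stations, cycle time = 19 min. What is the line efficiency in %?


Formula: Efficiency = Sum of Task Times / (N_stations * CT) * 100
Total station capacity = 10 stations * 19 min = 190 min
Efficiency = 130 / 190 * 100 = 68.4%

68.4%


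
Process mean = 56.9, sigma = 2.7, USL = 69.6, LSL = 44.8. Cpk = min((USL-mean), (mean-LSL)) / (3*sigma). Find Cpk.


Cpu = (69.6 - 56.9) / (3 * 2.7) = 1.57
Cpl = (56.9 - 44.8) / (3 * 2.7) = 1.49
Cpk = min(1.57, 1.49) = 1.49

1.49


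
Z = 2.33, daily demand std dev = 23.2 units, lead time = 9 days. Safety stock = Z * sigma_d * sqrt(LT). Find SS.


Formula: SS = z * sigma_d * sqrt(LT)
sqrt(LT) = sqrt(9) = 3.0
SS = 2.33 * 23.2 * 3.0
SS = 162.2 units

162.2 units


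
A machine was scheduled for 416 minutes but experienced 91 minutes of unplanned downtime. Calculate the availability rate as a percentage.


Formula: Availability = (Planned Time - Downtime) / Planned Time * 100
Uptime = 416 - 91 = 325 min
Availability = 325 / 416 * 100 = 78.1%

78.1%


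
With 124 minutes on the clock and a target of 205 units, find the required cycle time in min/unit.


Formula: CT = Available Time / Number of Units
CT = 124 min / 205 units
CT = 0.6 min/unit

0.6 min/unit


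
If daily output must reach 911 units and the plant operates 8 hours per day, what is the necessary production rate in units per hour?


Formula: Production Rate = Daily Demand / Available Hours
Rate = 911 units/day / 8 hours/day
Rate = 113.9 units/hour

113.9 units/hour


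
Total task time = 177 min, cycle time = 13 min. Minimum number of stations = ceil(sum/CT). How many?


Formula: N_min = ceil(Sum of Task Times / Cycle Time)
N_min = ceil(177 min / 13 min) = ceil(13.6154)
N_min = 14 stations

14


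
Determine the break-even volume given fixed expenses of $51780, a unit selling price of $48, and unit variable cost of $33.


Formula: BEQ = Fixed Costs / (Price - Variable Cost)
Contribution margin = $48 - $33 = $15/unit
BEQ = ceil($51780 / $15/unit) = ceil(3452.0) = 3452 units

3452 units


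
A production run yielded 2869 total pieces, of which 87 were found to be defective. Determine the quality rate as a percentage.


Formula: Quality Rate = Good Pieces / Total Pieces * 100
Good pieces = 2869 - 87 = 2782
QR = 2782 / 2869 * 100 = 97.0%

97.0%


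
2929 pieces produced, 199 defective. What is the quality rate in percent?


Formula: Quality Rate = Good Pieces / Total Pieces * 100
Good pieces = 2929 - 199 = 2730
QR = 2730 / 2929 * 100 = 93.2%

93.2%


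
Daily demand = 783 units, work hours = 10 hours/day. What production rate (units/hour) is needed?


Formula: Production Rate = Daily Demand / Available Hours
Rate = 783 units/day / 10 hours/day
Rate = 78.3 units/hour

78.3 units/hour


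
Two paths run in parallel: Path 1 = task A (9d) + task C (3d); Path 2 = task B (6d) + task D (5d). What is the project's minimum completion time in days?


Path 1 = 9 + 3 = 12 days
Path 2 = 6 + 5 = 11 days
Duration = max(12, 11) = 12 days

12 days


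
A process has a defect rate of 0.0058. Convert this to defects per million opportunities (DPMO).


DPMO = defect_rate * 1000000 = 0.0058 * 1000000

5800


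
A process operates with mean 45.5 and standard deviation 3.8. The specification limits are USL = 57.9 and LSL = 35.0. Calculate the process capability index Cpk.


Cpu = (57.9 - 45.5) / (3 * 3.8) = 1.09
Cpl = (45.5 - 35.0) / (3 * 3.8) = 0.92
Cpk = min(1.09, 0.92) = 0.92

0.92


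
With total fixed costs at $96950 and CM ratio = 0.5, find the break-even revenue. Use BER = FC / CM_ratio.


Formula: BER = Fixed Costs / Contribution Margin Ratio
BER = $96950 / 0.5
BER = $193900.00 (to the nearest cent)

$193900.00


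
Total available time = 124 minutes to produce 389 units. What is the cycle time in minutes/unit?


Formula: CT = Available Time / Number of Units
CT = 124 min / 389 units
CT = 0.32 min/unit

0.32 min/unit


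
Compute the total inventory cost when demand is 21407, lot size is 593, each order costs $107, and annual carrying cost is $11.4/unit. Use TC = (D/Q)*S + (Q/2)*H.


TC = 21407/593 * 107 + 593/2 * 11.4

$7242.75
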